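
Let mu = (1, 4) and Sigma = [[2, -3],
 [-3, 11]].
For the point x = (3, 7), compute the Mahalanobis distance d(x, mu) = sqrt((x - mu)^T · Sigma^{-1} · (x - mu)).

Step 1 — centre the observation: (x - mu) = (2, 3).

Step 2 — invert Sigma. det(Sigma) = 2·11 - (-3)² = 13.
  Sigma^{-1} = (1/det) · [[d, -b], [-b, a]] = [[0.8462, 0.2308],
 [0.2308, 0.1538]].

Step 3 — form the quadratic (x - mu)^T · Sigma^{-1} · (x - mu):
  Sigma^{-1} · (x - mu) = (2.3846, 0.9231).
  (x - mu)^T · [Sigma^{-1} · (x - mu)] = (2)·(2.3846) + (3)·(0.9231) = 7.5385.

Step 4 — take square root: d = √(7.5385) ≈ 2.7456.

d(x, mu) = √(7.5385) ≈ 2.7456


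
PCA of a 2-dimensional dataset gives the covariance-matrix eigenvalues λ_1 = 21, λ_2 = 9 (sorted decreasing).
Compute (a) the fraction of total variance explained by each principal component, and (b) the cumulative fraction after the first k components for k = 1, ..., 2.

Step 1 — total variance = trace(Sigma) = Σ λ_i = 21 + 9 = 30.

Step 2 — fraction explained by component i = λ_i / Σ λ:
  PC1: 21/30 = 0.7
  PC2: 9/30 = 0.3

Step 3 — cumulative fraction after k components = (λ_1 + ... + λ_k) / Σ λ:
  k = 1: 21/30 = 0.7
  k = 2: (21 + 9)/30 = 30/30 = 1

Summary (fraction, with percent):

explained: PC1 0.7 (70%), PC2 0.3 (30%);  cumulative: 0.7, 1


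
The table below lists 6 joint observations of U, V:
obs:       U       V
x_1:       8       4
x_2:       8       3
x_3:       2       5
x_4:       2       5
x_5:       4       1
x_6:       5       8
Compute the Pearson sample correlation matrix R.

Step 1 — column means:
  mean(U) = (8 + 8 + 2 + 2 + 4 + 5) / 6 = 29/6 = 4.8333
  mean(V) = (4 + 3 + 5 + 5 + 1 + 8) / 6 = 26/6 = 4.3333

Step 2 — sample variances and covariances s[i,j] = (1/(n-1)) · Σ_k (x_{k,i} - mean_i) · (x_{k,j} - mean_j), with n-1 = 5:
  s[U,U] = ((3.1667)·(3.1667) + (3.1667)·(3.1667) + (-2.8333)·(-2.8333) + (-2.8333)·(-2.8333) + (-0.8333)·(-0.8333) + (0.1667)·(0.1667)) / 5 = 36.8333/5 = 7.3667
  s[U,V] = ((3.1667)·(-0.3333) + (3.1667)·(-1.3333) + (-2.8333)·(0.6667) + (-2.8333)·(0.6667) + (-0.8333)·(-3.3333) + (0.1667)·(3.6667)) / 5 = -5.6667/5 = -1.1333
  s[V,V] = ((-0.3333)·(-0.3333) + (-1.3333)·(-1.3333) + (0.6667)·(0.6667) + (0.6667)·(0.6667) + (-3.3333)·(-3.3333) + (3.6667)·(3.6667)) / 5 = 27.3333/5 = 5.4667
  Sample standard deviations s_i = √(s[i,i]):
  s(U) = √(7.3667) = 2.7142
  s(V) = √(5.4667) = 2.3381

Step 3 — r_{ij} = s_{ij} / (s_i · s_j):
  r[U,U] = 1 (diagonal).
  r[U,V] = -1.1333 / (2.7142 · 2.3381) = -1.1333 / 6.346 = -0.1786
  r[V,V] = 1 (diagonal).

R is symmetric with unit diagonal. Assembling:

R = [[1, -0.1786],
 [-0.1786, 1]]


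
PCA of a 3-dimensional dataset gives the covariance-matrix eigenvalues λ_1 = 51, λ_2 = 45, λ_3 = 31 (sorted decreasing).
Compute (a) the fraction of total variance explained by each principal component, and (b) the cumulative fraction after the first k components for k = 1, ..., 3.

Step 1 — total variance = trace(Sigma) = Σ λ_i = 51 + 45 + 31 = 127.

Step 2 — fraction explained by component i = λ_i / Σ λ:
  PC1: 51/127 = 0.4016
  PC2: 45/127 = 0.3543
  PC3: 31/127 = 0.2441

Step 3 — cumulative fraction after k components = (λ_1 + ... + λ_k) / Σ λ:
  k = 1: 51/127 = 0.4016
  k = 2: (51 + 45)/127 = 96/127 = 0.7559
  k = 3: (51 + 45 + 31)/127 = 127/127 = 1

Summary (fraction, with percent):

explained: PC1 0.4016 (40.16%), PC2 0.3543 (35.43%), PC3 0.2441 (24.41%);  cumulative: 0.4016, 0.7559, 1


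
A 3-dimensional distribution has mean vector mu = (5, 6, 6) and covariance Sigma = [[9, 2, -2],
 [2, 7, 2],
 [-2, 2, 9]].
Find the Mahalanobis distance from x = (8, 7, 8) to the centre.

Step 1 — centre the observation: (x - mu) = (3, 1, 2).

Step 2 — invert Sigma (cofactor / det for 3×3, or solve directly):
  Sigma^{-1} = [[0.1308, -0.0488, 0.0399],
 [-0.0488, 0.1707, -0.0488],
 [0.0399, -0.0488, 0.1308]].

Step 3 — form the quadratic (x - mu)^T · Sigma^{-1} · (x - mu):
  Sigma^{-1} · (x - mu) = (0.4235, -0.0732, 0.3326).
  (x - mu)^T · [Sigma^{-1} · (x - mu)] = (3)·(0.4235) + (1)·(-0.0732) + (2)·(0.3326) = 1.8625.

Step 4 — take square root: d = √(1.8625) ≈ 1.3647.

d(x, mu) = √(1.8625) ≈ 1.3647


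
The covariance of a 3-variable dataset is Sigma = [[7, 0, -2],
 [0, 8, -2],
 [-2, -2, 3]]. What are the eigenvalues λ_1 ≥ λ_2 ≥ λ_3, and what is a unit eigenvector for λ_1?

Step 1 — characteristic polynomial p(λ) = det(λI - Sigma) = λ³ - tr·λ² + c_1·λ - det, where tr = trace, c_1 = sum of the principal 2×2 minors, det = det(Sigma):
  tr = 7 + 8 + 3 = 18,
  c_1 = (7·8 - (0)²) + (7·3 - (-2)²) + (8·3 - (-2)²) = 56 + 17 + 20 = 93,
  det = 7·(8·3 - (-2)²) - (0)·((0)·3 - (-2)·(-2)) + (-2)·((0)·(-2) - 8·(-2)) = 7·(20) - (0)·(-4) + (-2)·(16) = 108.
  So p(λ) = λ³ - 18λ² + 93λ - 108.
Step 2 — look for an integer root (rational root theorem: any rational root is an integer divisor of 108). Testing λ = 9:
  p(9) = 729 - 1458 + 837 - 108 = 0  ✓
  Dividing out (λ - 9): p(λ) = (λ - 9)(λ² - 9λ + 12).
Step 3 — remaining eigenvalues from the quadratic λ² - 9λ + 12 = 0:
  Δ = 9² - 4·12 = 81 - 48 = 33,  λ = (9 ± √33)/2 = (9 ± 5.7446)/2 ≈ 7.3723 or 1.6277.
  Sorted: λ_1 = 9,  λ_2 = 7.3723,  λ_3 = 1.6277  (check: sum = 18 = tr ✓).

Step 4 — unit eigenvector for λ_1 = 9: v spans the null space of (Sigma - λ_1 I), whose rows are
  r_1 = (-2, 0, -2),  r_2 = (0, -1, -2),  r_3 = (-2, -2, -6).
  v is orthogonal to every row, so take v ∝ r_1 × r_2 = ((0)·(-2) - (-2)·(-1), (-2)·(0) - (-2)·(-2), (-2)·(-1) - (0)·(0)) = (-2, -4, 2).
  Rescale (divide by 2; multiply by -1 so the first nonzero entry is positive): u = (1, 2, -1).
  ||u|| = √((1)² + (2)² + (-1)²) = √(6) ≈ 2.4495,  v_1 = u/||u|| ≈ (0.4082, 0.8165, -0.4082) (||v_1|| = 1).

λ_1 = 9,  λ_2 = 7.3723,  λ_3 = 1.6277;  v_1 ≈ (0.4082, 0.8165, -0.4082)


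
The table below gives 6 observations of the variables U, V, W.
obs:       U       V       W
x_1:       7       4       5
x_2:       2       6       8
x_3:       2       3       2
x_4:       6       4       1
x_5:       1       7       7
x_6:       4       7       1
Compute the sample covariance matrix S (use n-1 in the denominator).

Step 1 — column means:
  mean(U) = (7 + 2 + 2 + 6 + 1 + 4) / 6 = 22/6 = 3.6667
  mean(V) = (4 + 6 + 3 + 4 + 7 + 7) / 6 = 31/6 = 5.1667
  mean(W) = (5 + 8 + 2 + 1 + 7 + 1) / 6 = 24/6 = 4

Step 2 — sample covariance S[i,j] = (1/(n-1)) · Σ_k (x_{k,i} - mean_i) · (x_{k,j} - mean_j), with n-1 = 5.
  S[U,U] = ((3.3333)·(3.3333) + (-1.6667)·(-1.6667) + (-1.6667)·(-1.6667) + (2.3333)·(2.3333) + (-2.6667)·(-2.6667) + (0.3333)·(0.3333)) / 5 = 29.3333/5 = 5.8667
  S[U,V] = ((3.3333)·(-1.1667) + (-1.6667)·(0.8333) + (-1.6667)·(-2.1667) + (2.3333)·(-1.1667) + (-2.6667)·(1.8333) + (0.3333)·(1.8333)) / 5 = -8.6667/5 = -1.7333
  S[U,W] = ((3.3333)·(1) + (-1.6667)·(4) + (-1.6667)·(-2) + (2.3333)·(-3) + (-2.6667)·(3) + (0.3333)·(-3)) / 5 = -16/5 = -3.2
  S[V,V] = ((-1.1667)·(-1.1667) + (0.8333)·(0.8333) + (-2.1667)·(-2.1667) + (-1.1667)·(-1.1667) + (1.8333)·(1.8333) + (1.8333)·(1.8333)) / 5 = 14.8333/5 = 2.9667
  S[V,W] = ((-1.1667)·(1) + (0.8333)·(4) + (-2.1667)·(-2) + (-1.1667)·(-3) + (1.8333)·(3) + (1.8333)·(-3)) / 5 = 10/5 = 2
  S[W,W] = ((1)·(1) + (4)·(4) + (-2)·(-2) + (-3)·(-3) + (3)·(3) + (-3)·(-3)) / 5 = 48/5 = 9.6

S is symmetric (S[j,i] = S[i,j]). Assembling:

S = [[5.8667, -1.7333, -3.2],
 [-1.7333, 2.9667, 2],
 [-3.2, 2, 9.6]]


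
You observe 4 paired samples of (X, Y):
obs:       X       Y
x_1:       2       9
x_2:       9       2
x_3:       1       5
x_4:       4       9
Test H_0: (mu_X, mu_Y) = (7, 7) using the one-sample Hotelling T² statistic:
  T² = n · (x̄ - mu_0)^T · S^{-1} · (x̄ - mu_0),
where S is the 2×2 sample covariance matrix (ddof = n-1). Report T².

Step 1 — sample mean vector:
  mean(X) = (2 + 9 + 1 + 4) / 4 = 16/4 = 4
  mean(Y) = (9 + 2 + 5 + 9) / 4 = 25/4 = 6.25
  x̄ = (4, 6.25),  deviation x̄ - mu_0 = (4, 6.25) - (7, 7) = (-3, -0.75).

Step 2 — sample covariance matrix, S[i,j] = (1/(n-1)) · Σ_k (x_{k,i} - mean_i) · (x_{k,j} - mean_j), divisor n-1 = 3:
  S[X,X] = ((-2)·(-2) + (5)·(5) + (-3)·(-3) + (0)·(0)) / 3 = 38/3 = 12.6667
  S[X,Y] = ((-2)·(2.75) + (5)·(-4.25) + (-3)·(-1.25) + (0)·(2.75)) / 3 = -23/3 = -7.6667
  S[Y,Y] = ((2.75)·(2.75) + (-4.25)·(-4.25) + (-1.25)·(-1.25) + (2.75)·(2.75)) / 3 = 34.75/3 = 11.5833
  S = [[12.6667, -7.6667],
 [-7.6667, 11.5833]].

Step 3 — invert S. det(S) = 12.6667·11.5833 - (-7.6667)² = 87.9444.
  S^{-1} = (1/det) · [[d, -b], [-b, a]] = [[0.1317, 0.0872],
 [0.0872, 0.144]].

Step 4 — quadratic form (x̄ - mu_0)^T · S^{-1} · (x̄ - mu_0):
  S^{-1} · (x̄ - mu_0) = (-0.4605, -0.3696),
  (x̄ - mu_0)^T · [...] = (-3)·(-0.4605) + (-0.75)·(-0.3696) = 1.6587.

Step 5 — scale by n: T² = 4 · 1.6587 = 6.6349.

T² ≈ 6.6349


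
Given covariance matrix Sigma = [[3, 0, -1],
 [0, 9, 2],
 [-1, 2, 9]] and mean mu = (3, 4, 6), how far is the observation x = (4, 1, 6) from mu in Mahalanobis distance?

Step 1 — centre the observation: (x - mu) = (1, -3, 0).

Step 2 — invert Sigma (cofactor / det for 3×3, or solve directly):
  Sigma^{-1} = [[0.3468, -0.009, 0.0405],
 [-0.009, 0.1171, -0.027],
 [0.0405, -0.027, 0.1216]].

Step 3 — form the quadratic (x - mu)^T · Sigma^{-1} · (x - mu):
  Sigma^{-1} · (x - mu) = (0.3739, -0.3604, 0.1216).
  (x - mu)^T · [Sigma^{-1} · (x - mu)] = (1)·(0.3739) + (-3)·(-0.3604) + (0)·(0.1216) = 1.455.

Step 4 — take square root: d = √(1.455) ≈ 1.2062.

d(x, mu) = √(1.455) ≈ 1.2062


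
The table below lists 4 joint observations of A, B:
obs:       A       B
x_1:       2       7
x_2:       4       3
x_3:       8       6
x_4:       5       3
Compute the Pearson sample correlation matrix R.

Step 1 — column means:
  mean(A) = (2 + 4 + 8 + 5) / 4 = 19/4 = 4.75
  mean(B) = (7 + 3 + 6 + 3) / 4 = 19/4 = 4.75

Step 2 — sample variances and covariances s[i,j] = (1/(n-1)) · Σ_k (x_{k,i} - mean_i) · (x_{k,j} - mean_j), with n-1 = 3:
  s[A,A] = ((-2.75)·(-2.75) + (-0.75)·(-0.75) + (3.25)·(3.25) + (0.25)·(0.25)) / 3 = 18.75/3 = 6.25
  s[A,B] = ((-2.75)·(2.25) + (-0.75)·(-1.75) + (3.25)·(1.25) + (0.25)·(-1.75)) / 3 = -1.25/3 = -0.4167
  s[B,B] = ((2.25)·(2.25) + (-1.75)·(-1.75) + (1.25)·(1.25) + (-1.75)·(-1.75)) / 3 = 12.75/3 = 4.25
  Sample standard deviations s_i = √(s[i,i]):
  s(A) = √(6.25) = 2.5
  s(B) = √(4.25) = 2.0616

Step 3 — r_{ij} = s_{ij} / (s_i · s_j):
  r[A,A] = 1 (diagonal).
  r[A,B] = -0.4167 / (2.5 · 2.0616) = -0.4167 / 5.1539 = -0.0808
  r[B,B] = 1 (diagonal).

R is symmetric with unit diagonal. Assembling:

R = [[1, -0.0808],
 [-0.0808, 1]]


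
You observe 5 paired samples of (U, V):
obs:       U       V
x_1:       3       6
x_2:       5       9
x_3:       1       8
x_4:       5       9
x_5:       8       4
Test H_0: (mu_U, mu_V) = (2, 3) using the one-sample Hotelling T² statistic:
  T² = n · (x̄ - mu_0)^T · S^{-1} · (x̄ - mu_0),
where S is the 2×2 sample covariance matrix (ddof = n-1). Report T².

Step 1 — sample mean vector:
  mean(U) = (3 + 5 + 1 + 5 + 8) / 5 = 22/5 = 4.4
  mean(V) = (6 + 9 + 8 + 9 + 4) / 5 = 36/5 = 7.2
  x̄ = (4.4, 7.2),  deviation x̄ - mu_0 = (4.4, 7.2) - (2, 3) = (2.4, 4.2).

Step 2 — sample covariance matrix, S[i,j] = (1/(n-1)) · Σ_k (x_{k,i} - mean_i) · (x_{k,j} - mean_j), divisor n-1 = 4:
  S[U,U] = ((-1.4)·(-1.4) + (0.6)·(0.6) + (-3.4)·(-3.4) + (0.6)·(0.6) + (3.6)·(3.6)) / 4 = 27.2/4 = 6.8
  S[U,V] = ((-1.4)·(-1.2) + (0.6)·(1.8) + (-3.4)·(0.8) + (0.6)·(1.8) + (3.6)·(-3.2)) / 4 = -10.4/4 = -2.6
  S[V,V] = ((-1.2)·(-1.2) + (1.8)·(1.8) + (0.8)·(0.8) + (1.8)·(1.8) + (-3.2)·(-3.2)) / 4 = 18.8/4 = 4.7
  S = [[6.8, -2.6],
 [-2.6, 4.7]].

Step 3 — invert S. det(S) = 6.8·4.7 - (-2.6)² = 25.2.
  S^{-1} = (1/det) · [[d, -b], [-b, a]] = [[0.1865, 0.1032],
 [0.1032, 0.2698]].

Step 4 — quadratic form (x̄ - mu_0)^T · S^{-1} · (x̄ - mu_0):
  S^{-1} · (x̄ - mu_0) = (0.881, 1.381),
  (x̄ - mu_0)^T · [...] = (2.4)·(0.881) + (4.2)·(1.381) = 7.9143.

Step 5 — scale by n: T² = 5 · 7.9143 = 39.5714.

T² ≈ 39.5714


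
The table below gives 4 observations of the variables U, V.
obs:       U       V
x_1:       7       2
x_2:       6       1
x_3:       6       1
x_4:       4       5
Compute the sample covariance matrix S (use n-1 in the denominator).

Step 1 — column means:
  mean(U) = (7 + 6 + 6 + 4) / 4 = 23/4 = 5.75
  mean(V) = (2 + 1 + 1 + 5) / 4 = 9/4 = 2.25

Step 2 — sample covariance S[i,j] = (1/(n-1)) · Σ_k (x_{k,i} - mean_i) · (x_{k,j} - mean_j), with n-1 = 3.
  S[U,U] = ((1.25)·(1.25) + (0.25)·(0.25) + (0.25)·(0.25) + (-1.75)·(-1.75)) / 3 = 4.75/3 = 1.5833
  S[U,V] = ((1.25)·(-0.25) + (0.25)·(-1.25) + (0.25)·(-1.25) + (-1.75)·(2.75)) / 3 = -5.75/3 = -1.9167
  S[V,V] = ((-0.25)·(-0.25) + (-1.25)·(-1.25) + (-1.25)·(-1.25) + (2.75)·(2.75)) / 3 = 10.75/3 = 3.5833

S is symmetric (S[j,i] = S[i,j]). Assembling:

S = [[1.5833, -1.9167],
 [-1.9167, 3.5833]]


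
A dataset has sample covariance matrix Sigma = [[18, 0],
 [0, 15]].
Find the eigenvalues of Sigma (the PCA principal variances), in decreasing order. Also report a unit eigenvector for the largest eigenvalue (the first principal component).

Step 1 — characteristic polynomial of 2×2 Sigma:
  det(Sigma - λI) = λ² - trace · λ + det = 0.
  trace = 18 + 15 = 33, det = 18·15 - (0)² = 270.
Step 2 — discriminant:
  Δ = trace² - 4·det = 1089 - 1080 = 9.
Step 3 — eigenvalues:
  λ = (trace ± √Δ)/2 = (33 ± 3)/2,
  λ_1 = 18,  λ_2 = 15.

Step 4 — unit eigenvector for λ_1: Sigma is diagonal, so its eigenvectors are the coordinate axes. λ_1 = 18 is the diagonal entry on the first coordinate axis, hence
  v_1 = (1, 0) (||v_1|| = 1).

λ_1 = 18,  λ_2 = 15;  v_1 ≈ (1, 0)


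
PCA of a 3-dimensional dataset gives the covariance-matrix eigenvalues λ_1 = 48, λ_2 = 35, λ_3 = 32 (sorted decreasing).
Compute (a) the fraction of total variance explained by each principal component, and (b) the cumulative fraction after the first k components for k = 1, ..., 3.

Step 1 — total variance = trace(Sigma) = Σ λ_i = 48 + 35 + 32 = 115.

Step 2 — fraction explained by component i = λ_i / Σ λ:
  PC1: 48/115 = 0.4174
  PC2: 35/115 = 0.3043
  PC3: 32/115 = 0.2783

Step 3 — cumulative fraction after k components = (λ_1 + ... + λ_k) / Σ λ:
  k = 1: 48/115 = 0.4174
  k = 2: (48 + 35)/115 = 83/115 = 0.7217
  k = 3: (48 + 35 + 32)/115 = 115/115 = 1

Summary (fraction, with percent):

explained: PC1 0.4174 (41.74%), PC2 0.3043 (30.43%), PC3 0.2783 (27.83%);  cumulative: 0.4174, 0.7217, 1


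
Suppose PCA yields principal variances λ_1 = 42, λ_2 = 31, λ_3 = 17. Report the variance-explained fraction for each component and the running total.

Step 1 — total variance = trace(Sigma) = Σ λ_i = 42 + 31 + 17 = 90.

Step 2 — fraction explained by component i = λ_i / Σ λ:
  PC1: 42/90 = 0.4667
  PC2: 31/90 = 0.3444
  PC3: 17/90 = 0.1889

Step 3 — cumulative fraction after k components = (λ_1 + ... + λ_k) / Σ λ:
  k = 1: 42/90 = 0.4667
  k = 2: (42 + 31)/90 = 73/90 = 0.8111
  k = 3: (42 + 31 + 17)/90 = 90/90 = 1

Summary (fraction, with percent):

explained: PC1 0.4667 (46.67%), PC2 0.3444 (34.44%), PC3 0.1889 (18.89%);  cumulative: 0.4667, 0.8111, 1


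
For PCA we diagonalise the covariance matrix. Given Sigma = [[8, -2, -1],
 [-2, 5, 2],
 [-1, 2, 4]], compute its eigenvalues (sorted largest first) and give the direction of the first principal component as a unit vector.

Step 1 — characteristic polynomial p(λ) = det(λI - Sigma) = λ³ - tr·λ² + c_1·λ - det, where tr = trace, c_1 = sum of the principal 2×2 minors, det = det(Sigma):
  tr = 8 + 5 + 4 = 17,
  c_1 = (8·5 - (-2)²) + (8·4 - (-1)²) + (5·4 - (2)²) = 36 + 31 + 16 = 83,
  det = 8·(5·4 - (2)²) - (-2)·((-2)·4 - (2)·(-1)) + (-1)·((-2)·(2) - 5·(-1)) = 8·(16) - (-2)·(-6) + (-1)·(1) = 115.
  So p(λ) = λ³ - 17λ² + 83λ - 115.
Step 2 — look for an integer root (rational root theorem: any rational root is an integer divisor of 115). Testing λ = 5:
  p(5) = 125 - 425 + 415 - 115 = 0  ✓
  Dividing out (λ - 5): p(λ) = (λ - 5)(λ² - 12λ + 23).
Step 3 — remaining eigenvalues from the quadratic λ² - 12λ + 23 = 0:
  Δ = 12² - 4·23 = 144 - 92 = 52,  λ = (12 ± √52)/2 = (12 ± 7.2111)/2 ≈ 9.6056 or 2.3944.
  Sorted: λ_1 = 9.6056,  λ_2 = 5,  λ_3 = 2.3944  (check: sum = 17 = tr ✓).

Step 4 — unit eigenvector for λ_1 ≈ 9.6056: v spans the null space of (Sigma - λ_1 I), whose rows are
  r_1 = (-1.6056, -2, -1),  r_2 = (-2, -4.6056, 2),  r_3 = (-1, 2, -5.6056).
  v is orthogonal to every row, so take v ∝ r_1 × r_2 = ((-2)·(2) - (-1)·(-4.6056), (-1)·(-2) - (-1.6056)·(2), (-1.6056)·(-4.6056) - (-2)·(-2)) ≈ (-8.6056, 5.2111, 3.3944).
  Rescale (multiply by -1 so the first nonzero entry is positive): u = (8.6056, -5.2111, -3.3944).
  ||u|| = √((8.6056)² + (-5.2111)² + (-3.3944)²) = √(112.7334) ≈ 10.6176,  v_1 = u/||u|| ≈ (0.8105, -0.4908, -0.3197) (||v_1|| = 1).

λ_1 = 9.6056,  λ_2 = 5,  λ_3 = 2.3944;  v_1 ≈ (0.8105, -0.4908, -0.3197)


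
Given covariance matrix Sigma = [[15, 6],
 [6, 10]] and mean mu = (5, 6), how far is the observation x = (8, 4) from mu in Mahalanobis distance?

Step 1 — centre the observation: (x - mu) = (3, -2).

Step 2 — invert Sigma. det(Sigma) = 15·10 - (6)² = 114.
  Sigma^{-1} = (1/det) · [[d, -b], [-b, a]] = [[0.0877, -0.0526],
 [-0.0526, 0.1316]].

Step 3 — form the quadratic (x - mu)^T · Sigma^{-1} · (x - mu):
  Sigma^{-1} · (x - mu) = (0.3684, -0.4211).
  (x - mu)^T · [Sigma^{-1} · (x - mu)] = (3)·(0.3684) + (-2)·(-0.4211) = 1.9474.

Step 4 — take square root: d = √(1.9474) ≈ 1.3955.

d(x, mu) = √(1.9474) ≈ 1.3955


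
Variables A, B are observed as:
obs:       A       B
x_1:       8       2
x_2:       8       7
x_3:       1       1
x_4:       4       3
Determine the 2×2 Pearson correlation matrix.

Step 1 — column means:
  mean(A) = (8 + 8 + 1 + 4) / 4 = 21/4 = 5.25
  mean(B) = (2 + 7 + 1 + 3) / 4 = 13/4 = 3.25

Step 2 — sample variances and covariances s[i,j] = (1/(n-1)) · Σ_k (x_{k,i} - mean_i) · (x_{k,j} - mean_j), with n-1 = 3:
  s[A,A] = ((2.75)·(2.75) + (2.75)·(2.75) + (-4.25)·(-4.25) + (-1.25)·(-1.25)) / 3 = 34.75/3 = 11.5833
  s[A,B] = ((2.75)·(-1.25) + (2.75)·(3.75) + (-4.25)·(-2.25) + (-1.25)·(-0.25)) / 3 = 16.75/3 = 5.5833
  s[B,B] = ((-1.25)·(-1.25) + (3.75)·(3.75) + (-2.25)·(-2.25) + (-0.25)·(-0.25)) / 3 = 20.75/3 = 6.9167
  Sample standard deviations s_i = √(s[i,i]):
  s(A) = √(11.5833) = 3.4034
  s(B) = √(6.9167) = 2.63

Step 3 — r_{ij} = s_{ij} / (s_i · s_j):
  r[A,A] = 1 (diagonal).
  r[A,B] = 5.5833 / (3.4034 · 2.63) = 5.5833 / 8.9509 = 0.6238
  r[B,B] = 1 (diagonal).

R is symmetric with unit diagonal. Assembling:

R = [[1, 0.6238],
 [0.6238, 1]]


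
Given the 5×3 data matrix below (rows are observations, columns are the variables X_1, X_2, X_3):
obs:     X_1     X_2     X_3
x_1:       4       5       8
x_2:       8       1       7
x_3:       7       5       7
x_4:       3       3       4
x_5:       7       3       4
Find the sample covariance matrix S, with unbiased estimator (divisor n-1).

Step 1 — column means:
  mean(X_1) = (4 + 8 + 7 + 3 + 7) / 5 = 29/5 = 5.8
  mean(X_2) = (5 + 1 + 5 + 3 + 3) / 5 = 17/5 = 3.4
  mean(X_3) = (8 + 7 + 7 + 4 + 4) / 5 = 30/5 = 6

Step 2 — sample covariance S[i,j] = (1/(n-1)) · Σ_k (x_{k,i} - mean_i) · (x_{k,j} - mean_j), with n-1 = 4.
  S[X_1,X_1] = ((-1.8)·(-1.8) + (2.2)·(2.2) + (1.2)·(1.2) + (-2.8)·(-2.8) + (1.2)·(1.2)) / 4 = 18.8/4 = 4.7
  S[X_1,X_2] = ((-1.8)·(1.6) + (2.2)·(-2.4) + (1.2)·(1.6) + (-2.8)·(-0.4) + (1.2)·(-0.4)) / 4 = -5.6/4 = -1.4
  S[X_1,X_3] = ((-1.8)·(2) + (2.2)·(1) + (1.2)·(1) + (-2.8)·(-2) + (1.2)·(-2)) / 4 = 3/4 = 0.75
  S[X_2,X_2] = ((1.6)·(1.6) + (-2.4)·(-2.4) + (1.6)·(1.6) + (-0.4)·(-0.4) + (-0.4)·(-0.4)) / 4 = 11.2/4 = 2.8
  S[X_2,X_3] = ((1.6)·(2) + (-2.4)·(1) + (1.6)·(1) + (-0.4)·(-2) + (-0.4)·(-2)) / 4 = 4/4 = 1
  S[X_3,X_3] = ((2)·(2) + (1)·(1) + (1)·(1) + (-2)·(-2) + (-2)·(-2)) / 4 = 14/4 = 3.5

S is symmetric (S[j,i] = S[i,j]). Assembling:

S = [[4.7, -1.4, 0.75],
 [-1.4, 2.8, 1],
 [0.75, 1, 3.5]]


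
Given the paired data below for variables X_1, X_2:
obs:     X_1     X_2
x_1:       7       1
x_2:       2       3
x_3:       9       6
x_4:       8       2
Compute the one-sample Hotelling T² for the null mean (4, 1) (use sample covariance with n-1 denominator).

Step 1 — sample mean vector:
  mean(X_1) = (7 + 2 + 9 + 8) / 4 = 26/4 = 6.5
  mean(X_2) = (1 + 3 + 6 + 2) / 4 = 12/4 = 3
  x̄ = (6.5, 3),  deviation x̄ - mu_0 = (6.5, 3) - (4, 1) = (2.5, 2).

Step 2 — sample covariance matrix, S[i,j] = (1/(n-1)) · Σ_k (x_{k,i} - mean_i) · (x_{k,j} - mean_j), divisor n-1 = 3:
  S[X_1,X_1] = ((0.5)·(0.5) + (-4.5)·(-4.5) + (2.5)·(2.5) + (1.5)·(1.5)) / 3 = 29/3 = 9.6667
  S[X_1,X_2] = ((0.5)·(-2) + (-4.5)·(0) + (2.5)·(3) + (1.5)·(-1)) / 3 = 5/3 = 1.6667
  S[X_2,X_2] = ((-2)·(-2) + (0)·(0) + (3)·(3) + (-1)·(-1)) / 3 = 14/3 = 4.6667
  S = [[9.6667, 1.6667],
 [1.6667, 4.6667]].

Step 3 — invert S. det(S) = 9.6667·4.6667 - (1.6667)² = 42.3333.
  S^{-1} = (1/det) · [[d, -b], [-b, a]] = [[0.1102, -0.0394],
 [-0.0394, 0.2283]].

Step 4 — quadratic form (x̄ - mu_0)^T · S^{-1} · (x̄ - mu_0):
  S^{-1} · (x̄ - mu_0) = (0.1969, 0.3583),
  (x̄ - mu_0)^T · [...] = (2.5)·(0.1969) + (2)·(0.3583) = 1.2087.

Step 5 — scale by n: T² = 4 · 1.2087 = 4.8346.

T² ≈ 4.8346


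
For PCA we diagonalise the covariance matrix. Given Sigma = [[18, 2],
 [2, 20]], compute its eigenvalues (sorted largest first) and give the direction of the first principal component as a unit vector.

Step 1 — characteristic polynomial of 2×2 Sigma:
  det(Sigma - λI) = λ² - trace · λ + det = 0.
  trace = 18 + 20 = 38, det = 18·20 - (2)² = 356.
Step 2 — discriminant:
  Δ = trace² - 4·det = 1444 - 1424 = 20.
Step 3 — eigenvalues:
  λ = (trace ± √Δ)/2 = (38 ± 4.4721)/2,
  λ_1 = 21.2361,  λ_2 = 16.7639.

Step 4 — unit eigenvector for λ_1: solve (Sigma - λ_1 I)v = 0. First row:
  (18 - 21.2361)·v_x + (2)·v_y = 0, i.e. (-3.2361)·v_x + (2)·v_y = 0,
  so v ∝ (b, λ_1 - a) = (2, 3.2361) = u.
  ||u|| = √((2)² + (3.2361)²) = √(14.4721) ≈ 3.8042,
  v_1 = u/||u|| ≈ (0.5257, 0.8507) (||v_1|| = 1).

λ_1 = 21.2361,  λ_2 = 16.7639;  v_1 ≈ (0.5257, 0.8507)


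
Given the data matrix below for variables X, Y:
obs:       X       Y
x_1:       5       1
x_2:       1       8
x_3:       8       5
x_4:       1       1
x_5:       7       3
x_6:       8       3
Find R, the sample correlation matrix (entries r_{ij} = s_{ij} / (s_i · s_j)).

Step 1 — column means:
  mean(X) = (5 + 1 + 8 + 1 + 7 + 8) / 6 = 30/6 = 5
  mean(Y) = (1 + 8 + 5 + 1 + 3 + 3) / 6 = 21/6 = 3.5

Step 2 — sample variances and covariances s[i,j] = (1/(n-1)) · Σ_k (x_{k,i} - mean_i) · (x_{k,j} - mean_j), with n-1 = 5:
  s[X,X] = ((0)·(0) + (-4)·(-4) + (3)·(3) + (-4)·(-4) + (2)·(2) + (3)·(3)) / 5 = 54/5 = 10.8
  s[X,Y] = ((0)·(-2.5) + (-4)·(4.5) + (3)·(1.5) + (-4)·(-2.5) + (2)·(-0.5) + (3)·(-0.5)) / 5 = -6/5 = -1.2
  s[Y,Y] = ((-2.5)·(-2.5) + (4.5)·(4.5) + (1.5)·(1.5) + (-2.5)·(-2.5) + (-0.5)·(-0.5) + (-0.5)·(-0.5)) / 5 = 35.5/5 = 7.1
  Sample standard deviations s_i = √(s[i,i]):
  s(X) = √(10.8) = 3.2863
  s(Y) = √(7.1) = 2.6646

Step 3 — r_{ij} = s_{ij} / (s_i · s_j):
  r[X,X] = 1 (diagonal).
  r[X,Y] = -1.2 / (3.2863 · 2.6646) = -1.2 / 8.7567 = -0.137
  r[Y,Y] = 1 (diagonal).

R is symmetric with unit diagonal. Assembling:

R = [[1, -0.137],
 [-0.137, 1]]


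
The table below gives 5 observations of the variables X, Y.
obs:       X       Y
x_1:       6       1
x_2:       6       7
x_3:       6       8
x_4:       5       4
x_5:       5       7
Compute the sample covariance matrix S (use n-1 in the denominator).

Step 1 — column means:
  mean(X) = (6 + 6 + 6 + 5 + 5) / 5 = 28/5 = 5.6
  mean(Y) = (1 + 7 + 8 + 4 + 7) / 5 = 27/5 = 5.4

Step 2 — sample covariance S[i,j] = (1/(n-1)) · Σ_k (x_{k,i} - mean_i) · (x_{k,j} - mean_j), with n-1 = 4.
  S[X,X] = ((0.4)·(0.4) + (0.4)·(0.4) + (0.4)·(0.4) + (-0.6)·(-0.6) + (-0.6)·(-0.6)) / 4 = 1.2/4 = 0.3
  S[X,Y] = ((0.4)·(-4.4) + (0.4)·(1.6) + (0.4)·(2.6) + (-0.6)·(-1.4) + (-0.6)·(1.6)) / 4 = -0.2/4 = -0.05
  S[Y,Y] = ((-4.4)·(-4.4) + (1.6)·(1.6) + (2.6)·(2.6) + (-1.4)·(-1.4) + (1.6)·(1.6)) / 4 = 33.2/4 = 8.3

S is symmetric (S[j,i] = S[i,j]). Assembling:

S = [[0.3, -0.05],
 [-0.05, 8.3]]


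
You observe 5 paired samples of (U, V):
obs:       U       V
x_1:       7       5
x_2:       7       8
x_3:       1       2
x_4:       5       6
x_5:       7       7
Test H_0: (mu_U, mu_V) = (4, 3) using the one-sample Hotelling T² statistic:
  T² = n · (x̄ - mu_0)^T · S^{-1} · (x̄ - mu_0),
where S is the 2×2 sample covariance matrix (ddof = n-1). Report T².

Step 1 — sample mean vector:
  mean(U) = (7 + 7 + 1 + 5 + 7) / 5 = 27/5 = 5.4
  mean(V) = (5 + 8 + 2 + 6 + 7) / 5 = 28/5 = 5.6
  x̄ = (5.4, 5.6),  deviation x̄ - mu_0 = (5.4, 5.6) - (4, 3) = (1.4, 2.6).

Step 2 — sample covariance matrix, S[i,j] = (1/(n-1)) · Σ_k (x_{k,i} - mean_i) · (x_{k,j} - mean_j), divisor n-1 = 4:
  S[U,U] = ((1.6)·(1.6) + (1.6)·(1.6) + (-4.4)·(-4.4) + (-0.4)·(-0.4) + (1.6)·(1.6)) / 4 = 27.2/4 = 6.8
  S[U,V] = ((1.6)·(-0.6) + (1.6)·(2.4) + (-4.4)·(-3.6) + (-0.4)·(0.4) + (1.6)·(1.4)) / 4 = 20.8/4 = 5.2
  S[V,V] = ((-0.6)·(-0.6) + (2.4)·(2.4) + (-3.6)·(-3.6) + (0.4)·(0.4) + (1.4)·(1.4)) / 4 = 21.2/4 = 5.3
  S = [[6.8, 5.2],
 [5.2, 5.3]].

Step 3 — invert S. det(S) = 6.8·5.3 - (5.2)² = 9.
  S^{-1} = (1/det) · [[d, -b], [-b, a]] = [[0.5889, -0.5778],
 [-0.5778, 0.7556]].

Step 4 — quadratic form (x̄ - mu_0)^T · S^{-1} · (x̄ - mu_0):
  S^{-1} · (x̄ - mu_0) = (-0.6778, 1.1556),
  (x̄ - mu_0)^T · [...] = (1.4)·(-0.6778) + (2.6)·(1.1556) = 2.0556.

Step 5 — scale by n: T² = 5 · 2.0556 = 10.2778.

T² ≈ 10.2778


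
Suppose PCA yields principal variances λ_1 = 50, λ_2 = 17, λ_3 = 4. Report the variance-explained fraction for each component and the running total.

Step 1 — total variance = trace(Sigma) = Σ λ_i = 50 + 17 + 4 = 71.

Step 2 — fraction explained by component i = λ_i / Σ λ:
  PC1: 50/71 = 0.7042
  PC2: 17/71 = 0.2394
  PC3: 4/71 = 0.0563

Step 3 — cumulative fraction after k components = (λ_1 + ... + λ_k) / Σ λ:
  k = 1: 50/71 = 0.7042
  k = 2: (50 + 17)/71 = 67/71 = 0.9437
  k = 3: (50 + 17 + 4)/71 = 71/71 = 1

Summary (fraction, with percent):

explained: PC1 0.7042 (70.42%), PC2 0.2394 (23.94%), PC3 0.0563 (5.63%);  cumulative: 0.7042, 0.9437, 1


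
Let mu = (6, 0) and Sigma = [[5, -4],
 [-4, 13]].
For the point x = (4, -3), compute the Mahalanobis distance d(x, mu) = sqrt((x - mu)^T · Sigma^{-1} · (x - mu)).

Step 1 — centre the observation: (x - mu) = (-2, -3).

Step 2 — invert Sigma. det(Sigma) = 5·13 - (-4)² = 49.
  Sigma^{-1} = (1/det) · [[d, -b], [-b, a]] = [[0.2653, 0.0816],
 [0.0816, 0.102]].

Step 3 — form the quadratic (x - mu)^T · Sigma^{-1} · (x - mu):
  Sigma^{-1} · (x - mu) = (-0.7755, -0.4694).
  (x - mu)^T · [Sigma^{-1} · (x - mu)] = (-2)·(-0.7755) + (-3)·(-0.4694) = 2.9592.

Step 4 — take square root: d = √(2.9592) ≈ 1.7202.

d(x, mu) = √(2.9592) ≈ 1.7202


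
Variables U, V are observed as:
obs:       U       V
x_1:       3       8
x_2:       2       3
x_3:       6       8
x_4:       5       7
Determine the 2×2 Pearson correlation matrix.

Step 1 — column means:
  mean(U) = (3 + 2 + 6 + 5) / 4 = 16/4 = 4
  mean(V) = (8 + 3 + 8 + 7) / 4 = 26/4 = 6.5

Step 2 — sample variances and covariances s[i,j] = (1/(n-1)) · Σ_k (x_{k,i} - mean_i) · (x_{k,j} - mean_j), with n-1 = 3:
  s[U,U] = ((-1)·(-1) + (-2)·(-2) + (2)·(2) + (1)·(1)) / 3 = 10/3 = 3.3333
  s[U,V] = ((-1)·(1.5) + (-2)·(-3.5) + (2)·(1.5) + (1)·(0.5)) / 3 = 9/3 = 3
  s[V,V] = ((1.5)·(1.5) + (-3.5)·(-3.5) + (1.5)·(1.5) + (0.5)·(0.5)) / 3 = 17/3 = 5.6667
  Sample standard deviations s_i = √(s[i,i]):
  s(U) = √(3.3333) = 1.8257
  s(V) = √(5.6667) = 2.3805

Step 3 — r_{ij} = s_{ij} / (s_i · s_j):
  r[U,U] = 1 (diagonal).
  r[U,V] = 3 / (1.8257 · 2.3805) = 3 / 4.3461 = 0.6903
  r[V,V] = 1 (diagonal).

R is symmetric with unit diagonal. Assembling:

R = [[1, 0.6903],
 [0.6903, 1]]


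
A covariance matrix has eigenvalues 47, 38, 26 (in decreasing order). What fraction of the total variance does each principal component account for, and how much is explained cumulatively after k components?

Step 1 — total variance = trace(Sigma) = Σ λ_i = 47 + 38 + 26 = 111.

Step 2 — fraction explained by component i = λ_i / Σ λ:
  PC1: 47/111 = 0.4234
  PC2: 38/111 = 0.3423
  PC3: 26/111 = 0.2342

Step 3 — cumulative fraction after k components = (λ_1 + ... + λ_k) / Σ λ:
  k = 1: 47/111 = 0.4234
  k = 2: (47 + 38)/111 = 85/111 = 0.7658
  k = 3: (47 + 38 + 26)/111 = 111/111 = 1

Summary (fraction, with percent):

explained: PC1 0.4234 (42.34%), PC2 0.3423 (34.23%), PC3 0.2342 (23.42%);  cumulative: 0.4234, 0.7658, 1


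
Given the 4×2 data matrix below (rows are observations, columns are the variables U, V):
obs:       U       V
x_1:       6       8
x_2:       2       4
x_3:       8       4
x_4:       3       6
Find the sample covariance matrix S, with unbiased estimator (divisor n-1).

Step 1 — column means:
  mean(U) = (6 + 2 + 8 + 3) / 4 = 19/4 = 4.75
  mean(V) = (8 + 4 + 4 + 6) / 4 = 22/4 = 5.5

Step 2 — sample covariance S[i,j] = (1/(n-1)) · Σ_k (x_{k,i} - mean_i) · (x_{k,j} - mean_j), with n-1 = 3.
  S[U,U] = ((1.25)·(1.25) + (-2.75)·(-2.75) + (3.25)·(3.25) + (-1.75)·(-1.75)) / 3 = 22.75/3 = 7.5833
  S[U,V] = ((1.25)·(2.5) + (-2.75)·(-1.5) + (3.25)·(-1.5) + (-1.75)·(0.5)) / 3 = 1.5/3 = 0.5
  S[V,V] = ((2.5)·(2.5) + (-1.5)·(-1.5) + (-1.5)·(-1.5) + (0.5)·(0.5)) / 3 = 11/3 = 3.6667

S is symmetric (S[j,i] = S[i,j]). Assembling:

S = [[7.5833, 0.5],
 [0.5, 3.6667]]


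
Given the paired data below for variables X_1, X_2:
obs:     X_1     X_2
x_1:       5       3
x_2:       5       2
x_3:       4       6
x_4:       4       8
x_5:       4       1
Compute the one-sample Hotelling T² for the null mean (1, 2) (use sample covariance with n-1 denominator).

Step 1 — sample mean vector:
  mean(X_1) = (5 + 5 + 4 + 4 + 4) / 5 = 22/5 = 4.4
  mean(X_2) = (3 + 2 + 6 + 8 + 1) / 5 = 20/5 = 4
  x̄ = (4.4, 4),  deviation x̄ - mu_0 = (4.4, 4) - (1, 2) = (3.4, 2).

Step 2 — sample covariance matrix, S[i,j] = (1/(n-1)) · Σ_k (x_{k,i} - mean_i) · (x_{k,j} - mean_j), divisor n-1 = 4:
  S[X_1,X_1] = ((0.6)·(0.6) + (0.6)·(0.6) + (-0.4)·(-0.4) + (-0.4)·(-0.4) + (-0.4)·(-0.4)) / 4 = 1.2/4 = 0.3
  S[X_1,X_2] = ((0.6)·(-1) + (0.6)·(-2) + (-0.4)·(2) + (-0.4)·(4) + (-0.4)·(-3)) / 4 = -3/4 = -0.75
  S[X_2,X_2] = ((-1)·(-1) + (-2)·(-2) + (2)·(2) + (4)·(4) + (-3)·(-3)) / 4 = 34/4 = 8.5
  S = [[0.3, -0.75],
 [-0.75, 8.5]].

Step 3 — invert S. det(S) = 0.3·8.5 - (-0.75)² = 1.9875.
  S^{-1} = (1/det) · [[d, -b], [-b, a]] = [[4.2767, 0.3774],
 [0.3774, 0.1509]].

Step 4 — quadratic form (x̄ - mu_0)^T · S^{-1} · (x̄ - mu_0):
  S^{-1} · (x̄ - mu_0) = (15.2956, 1.5849),
  (x̄ - mu_0)^T · [...] = (3.4)·(15.2956) + (2)·(1.5849) = 55.1748.

Step 5 — scale by n: T² = 5 · 55.1748 = 275.8742.

T² ≈ 275.8742


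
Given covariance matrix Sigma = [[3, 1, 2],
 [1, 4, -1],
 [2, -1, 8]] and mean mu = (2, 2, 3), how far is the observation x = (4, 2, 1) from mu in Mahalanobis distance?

Step 1 — centre the observation: (x - mu) = (2, 0, -2).

Step 2 — invert Sigma (cofactor / det for 3×3, or solve directly):
  Sigma^{-1} = [[0.4769, -0.1538, -0.1385],
 [-0.1538, 0.3077, 0.0769],
 [-0.1385, 0.0769, 0.1692]].

Step 3 — form the quadratic (x - mu)^T · Sigma^{-1} · (x - mu):
  Sigma^{-1} · (x - mu) = (1.2308, -0.4615, -0.6154).
  (x - mu)^T · [Sigma^{-1} · (x - mu)] = (2)·(1.2308) + (0)·(-0.4615) + (-2)·(-0.6154) = 3.6923.

Step 4 — take square root: d = √(3.6923) ≈ 1.9215.

d(x, mu) = √(3.6923) ≈ 1.9215


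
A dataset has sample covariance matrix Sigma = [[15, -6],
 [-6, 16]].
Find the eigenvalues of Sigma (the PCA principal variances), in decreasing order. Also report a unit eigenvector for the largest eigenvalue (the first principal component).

Step 1 — characteristic polynomial of 2×2 Sigma:
  det(Sigma - λI) = λ² - trace · λ + det = 0.
  trace = 15 + 16 = 31, det = 15·16 - (-6)² = 204.
Step 2 — discriminant:
  Δ = trace² - 4·det = 961 - 816 = 145.
Step 3 — eigenvalues:
  λ = (trace ± √Δ)/2 = (31 ± 12.0416)/2,
  λ_1 = 21.5208,  λ_2 = 9.4792.

Step 4 — unit eigenvector for λ_1: solve (Sigma - λ_1 I)v = 0. First row:
  (15 - 21.5208)·v_x + (-6)·v_y = 0, i.e. (-6.5208)·v_x + (-6)·v_y = 0,
  so v ∝ (b, λ_1 - a) = (-6, 6.5208); multiply by -1 so the first entry is positive: u = (6, -6.5208).
  ||u|| = √((6)² + (-6.5208)²) = √(78.5208) ≈ 8.8612,
  v_1 = u/||u|| ≈ (0.6771, -0.7359) (||v_1|| = 1).

λ_1 = 21.5208,  λ_2 = 9.4792;  v_1 ≈ (0.6771, -0.7359)


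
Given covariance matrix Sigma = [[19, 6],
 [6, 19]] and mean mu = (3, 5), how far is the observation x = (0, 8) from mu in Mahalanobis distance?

Step 1 — centre the observation: (x - mu) = (-3, 3).

Step 2 — invert Sigma. det(Sigma) = 19·19 - (6)² = 325.
  Sigma^{-1} = (1/det) · [[d, -b], [-b, a]] = [[0.0585, -0.0185],
 [-0.0185, 0.0585]].

Step 3 — form the quadratic (x - mu)^T · Sigma^{-1} · (x - mu):
  Sigma^{-1} · (x - mu) = (-0.2308, 0.2308).
  (x - mu)^T · [Sigma^{-1} · (x - mu)] = (-3)·(-0.2308) + (3)·(0.2308) = 1.3846.

Step 4 — take square root: d = √(1.3846) ≈ 1.1767.

d(x, mu) = √(1.3846) ≈ 1.1767


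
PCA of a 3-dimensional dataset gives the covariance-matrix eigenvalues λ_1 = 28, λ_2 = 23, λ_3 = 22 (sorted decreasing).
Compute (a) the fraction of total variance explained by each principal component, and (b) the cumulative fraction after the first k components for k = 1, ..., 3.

Step 1 — total variance = trace(Sigma) = Σ λ_i = 28 + 23 + 22 = 73.

Step 2 — fraction explained by component i = λ_i / Σ λ:
  PC1: 28/73 = 0.3836
  PC2: 23/73 = 0.3151
  PC3: 22/73 = 0.3014

Step 3 — cumulative fraction after k components = (λ_1 + ... + λ_k) / Σ λ:
  k = 1: 28/73 = 0.3836
  k = 2: (28 + 23)/73 = 51/73 = 0.6986
  k = 3: (28 + 23 + 22)/73 = 73/73 = 1

Summary (fraction, with percent):

explained: PC1 0.3836 (38.36%), PC2 0.3151 (31.51%), PC3 0.3014 (30.14%);  cumulative: 0.3836, 0.6986, 1


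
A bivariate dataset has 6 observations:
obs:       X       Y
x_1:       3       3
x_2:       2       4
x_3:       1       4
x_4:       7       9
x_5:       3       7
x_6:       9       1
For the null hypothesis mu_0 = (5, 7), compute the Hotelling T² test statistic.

Step 1 — sample mean vector:
  mean(X) = (3 + 2 + 1 + 7 + 3 + 9) / 6 = 25/6 = 4.1667
  mean(Y) = (3 + 4 + 4 + 9 + 7 + 1) / 6 = 28/6 = 4.6667
  x̄ = (4.1667, 4.6667),  deviation x̄ - mu_0 = (4.1667, 4.6667) - (5, 7) = (-0.8333, -2.3333).

Step 2 — sample covariance matrix, S[i,j] = (1/(n-1)) · Σ_k (x_{k,i} - mean_i) · (x_{k,j} - mean_j), divisor n-1 = 5:
  S[X,X] = ((-1.1667)·(-1.1667) + (-2.1667)·(-2.1667) + (-3.1667)·(-3.1667) + (2.8333)·(2.8333) + (-1.1667)·(-1.1667) + (4.8333)·(4.8333)) / 5 = 48.8333/5 = 9.7667
  S[X,Y] = ((-1.1667)·(-1.6667) + (-2.1667)·(-0.6667) + (-3.1667)·(-0.6667) + (2.8333)·(4.3333) + (-1.1667)·(2.3333) + (4.8333)·(-3.6667)) / 5 = -2.6667/5 = -0.5333
  S[Y,Y] = ((-1.6667)·(-1.6667) + (-0.6667)·(-0.6667) + (-0.6667)·(-0.6667) + (4.3333)·(4.3333) + (2.3333)·(2.3333) + (-3.6667)·(-3.6667)) / 5 = 41.3333/5 = 8.2667
  S = [[9.7667, -0.5333],
 [-0.5333, 8.2667]].

Step 3 — invert S. det(S) = 9.7667·8.2667 - (-0.5333)² = 80.4533.
  S^{-1} = (1/det) · [[d, -b], [-b, a]] = [[0.1028, 0.0066],
 [0.0066, 0.1214]].

Step 4 — quadratic form (x̄ - mu_0)^T · S^{-1} · (x̄ - mu_0):
  S^{-1} · (x̄ - mu_0) = (-0.1011, -0.2888),
  (x̄ - mu_0)^T · [...] = (-0.8333)·(-0.1011) + (-2.3333)·(-0.2888) = 0.7581.

Step 5 — scale by n: T² = 6 · 0.7581 = 4.5484.

T² ≈ 4.5484


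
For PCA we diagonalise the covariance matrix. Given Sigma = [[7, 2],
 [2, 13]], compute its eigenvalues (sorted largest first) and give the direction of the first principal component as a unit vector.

Step 1 — characteristic polynomial of 2×2 Sigma:
  det(Sigma - λI) = λ² - trace · λ + det = 0.
  trace = 7 + 13 = 20, det = 7·13 - (2)² = 87.
Step 2 — discriminant:
  Δ = trace² - 4·det = 400 - 348 = 52.
Step 3 — eigenvalues:
  λ = (trace ± √Δ)/2 = (20 ± 7.2111)/2,
  λ_1 = 13.6056,  λ_2 = 6.3944.

Step 4 — unit eigenvector for λ_1: solve (Sigma - λ_1 I)v = 0. First row:
  (7 - 13.6056)·v_x + (2)·v_y = 0, i.e. (-6.6056)·v_x + (2)·v_y = 0,
  so v ∝ (b, λ_1 - a) = (2, 6.6056) = u.
  ||u|| = √((2)² + (6.6056)²) = √(47.6333) ≈ 6.9017,
  v_1 = u/||u|| ≈ (0.2898, 0.9571) (||v_1|| = 1).

λ_1 = 13.6056,  λ_2 = 6.3944;  v_1 ≈ (0.2898, 0.9571)


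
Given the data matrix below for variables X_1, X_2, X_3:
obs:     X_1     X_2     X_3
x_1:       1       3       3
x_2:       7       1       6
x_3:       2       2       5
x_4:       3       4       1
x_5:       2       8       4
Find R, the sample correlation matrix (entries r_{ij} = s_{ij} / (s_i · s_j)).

Step 1 — column means:
  mean(X_1) = (1 + 7 + 2 + 3 + 2) / 5 = 15/5 = 3
  mean(X_2) = (3 + 1 + 2 + 4 + 8) / 5 = 18/5 = 3.6
  mean(X_3) = (3 + 6 + 5 + 1 + 4) / 5 = 19/5 = 3.8

Step 2 — sample variances and covariances s[i,j] = (1/(n-1)) · Σ_k (x_{k,i} - mean_i) · (x_{k,j} - mean_j), with n-1 = 4:
  s[X_1,X_1] = ((-2)·(-2) + (4)·(4) + (-1)·(-1) + (0)·(0) + (-1)·(-1)) / 4 = 22/4 = 5.5
  s[X_1,X_2] = ((-2)·(-0.6) + (4)·(-2.6) + (-1)·(-1.6) + (0)·(0.4) + (-1)·(4.4)) / 4 = -12/4 = -3
  s[X_1,X_3] = ((-2)·(-0.8) + (4)·(2.2) + (-1)·(1.2) + (0)·(-2.8) + (-1)·(0.2)) / 4 = 9/4 = 2.25
  s[X_2,X_2] = ((-0.6)·(-0.6) + (-2.6)·(-2.6) + (-1.6)·(-1.6) + (0.4)·(0.4) + (4.4)·(4.4)) / 4 = 29.2/4 = 7.3
  s[X_2,X_3] = ((-0.6)·(-0.8) + (-2.6)·(2.2) + (-1.6)·(1.2) + (0.4)·(-2.8) + (4.4)·(0.2)) / 4 = -7.4/4 = -1.85
  s[X_3,X_3] = ((-0.8)·(-0.8) + (2.2)·(2.2) + (1.2)·(1.2) + (-2.8)·(-2.8) + (0.2)·(0.2)) / 4 = 14.8/4 = 3.7
  Sample standard deviations s_i = √(s[i,i]):
  s(X_1) = √(5.5) = 2.3452
  s(X_2) = √(7.3) = 2.7019
  s(X_3) = √(3.7) = 1.9235

Step 3 — r_{ij} = s_{ij} / (s_i · s_j):
  r[X_1,X_1] = 1 (diagonal).
  r[X_1,X_2] = -3 / (2.3452 · 2.7019) = -3 / 6.3364 = -0.4735
  r[X_1,X_3] = 2.25 / (2.3452 · 1.9235) = 2.25 / 4.5111 = 0.4988
  r[X_2,X_2] = 1 (diagonal).
  r[X_2,X_3] = -1.85 / (2.7019 · 1.9235) = -1.85 / 5.1971 = -0.356
  r[X_3,X_3] = 1 (diagonal).

R is symmetric with unit diagonal. Assembling:

R = [[1, -0.4735, 0.4988],
 [-0.4735, 1, -0.356],
 [0.4988, -0.356, 1]]


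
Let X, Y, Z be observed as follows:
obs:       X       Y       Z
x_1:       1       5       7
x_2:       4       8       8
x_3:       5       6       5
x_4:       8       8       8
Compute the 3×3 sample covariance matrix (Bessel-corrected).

Step 1 — column means:
  mean(X) = (1 + 4 + 5 + 8) / 4 = 18/4 = 4.5
  mean(Y) = (5 + 8 + 6 + 8) / 4 = 27/4 = 6.75
  mean(Z) = (7 + 8 + 5 + 8) / 4 = 28/4 = 7

Step 2 — sample covariance S[i,j] = (1/(n-1)) · Σ_k (x_{k,i} - mean_i) · (x_{k,j} - mean_j), with n-1 = 3.
  S[X,X] = ((-3.5)·(-3.5) + (-0.5)·(-0.5) + (0.5)·(0.5) + (3.5)·(3.5)) / 3 = 25/3 = 8.3333
  S[X,Y] = ((-3.5)·(-1.75) + (-0.5)·(1.25) + (0.5)·(-0.75) + (3.5)·(1.25)) / 3 = 9.5/3 = 3.1667
  S[X,Z] = ((-3.5)·(0) + (-0.5)·(1) + (0.5)·(-2) + (3.5)·(1)) / 3 = 2/3 = 0.6667
  S[Y,Y] = ((-1.75)·(-1.75) + (1.25)·(1.25) + (-0.75)·(-0.75) + (1.25)·(1.25)) / 3 = 6.75/3 = 2.25
  S[Y,Z] = ((-1.75)·(0) + (1.25)·(1) + (-0.75)·(-2) + (1.25)·(1)) / 3 = 4/3 = 1.3333
  S[Z,Z] = ((0)·(0) + (1)·(1) + (-2)·(-2) + (1)·(1)) / 3 = 6/3 = 2

S is symmetric (S[j,i] = S[i,j]). Assembling:

S = [[8.3333, 3.1667, 0.6667],
 [3.1667, 2.25, 1.3333],
 [0.6667, 1.3333, 2]]


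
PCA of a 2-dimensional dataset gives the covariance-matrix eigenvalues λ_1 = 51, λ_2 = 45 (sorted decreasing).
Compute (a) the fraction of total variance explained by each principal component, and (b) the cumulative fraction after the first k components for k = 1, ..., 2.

Step 1 — total variance = trace(Sigma) = Σ λ_i = 51 + 45 = 96.

Step 2 — fraction explained by component i = λ_i / Σ λ:
  PC1: 51/96 = 0.5312
  PC2: 45/96 = 0.4688

Step 3 — cumulative fraction after k components = (λ_1 + ... + λ_k) / Σ λ:
  k = 1: 51/96 = 0.5312
  k = 2: (51 + 45)/96 = 96/96 = 1

Summary (fraction, with percent):

explained: PC1 0.5312 (53.12%), PC2 0.4688 (46.88%);  cumulative: 0.5312, 1
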